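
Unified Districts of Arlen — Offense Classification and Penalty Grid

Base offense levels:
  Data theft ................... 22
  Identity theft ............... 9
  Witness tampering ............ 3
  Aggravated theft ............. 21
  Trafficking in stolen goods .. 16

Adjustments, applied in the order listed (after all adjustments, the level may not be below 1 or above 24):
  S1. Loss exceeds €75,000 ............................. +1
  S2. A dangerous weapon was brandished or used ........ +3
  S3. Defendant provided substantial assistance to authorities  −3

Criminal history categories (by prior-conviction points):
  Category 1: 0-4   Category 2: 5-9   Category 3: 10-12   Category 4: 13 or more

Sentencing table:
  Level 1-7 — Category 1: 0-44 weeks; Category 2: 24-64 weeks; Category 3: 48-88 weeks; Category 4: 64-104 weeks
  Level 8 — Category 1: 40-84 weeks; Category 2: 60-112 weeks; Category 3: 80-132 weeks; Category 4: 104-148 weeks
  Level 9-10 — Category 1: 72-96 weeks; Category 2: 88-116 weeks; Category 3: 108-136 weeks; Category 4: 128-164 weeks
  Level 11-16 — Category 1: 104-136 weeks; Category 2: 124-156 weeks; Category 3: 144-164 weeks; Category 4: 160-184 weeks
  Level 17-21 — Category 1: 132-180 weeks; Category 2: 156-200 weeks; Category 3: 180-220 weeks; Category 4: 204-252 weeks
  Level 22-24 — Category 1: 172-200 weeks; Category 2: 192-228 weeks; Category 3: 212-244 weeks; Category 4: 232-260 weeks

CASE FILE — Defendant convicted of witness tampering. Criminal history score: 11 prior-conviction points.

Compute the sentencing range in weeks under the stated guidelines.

48-88 weeks

Base offense level for witness tampering: 3.
Final offense level: 3.
Criminal history: 11 prior points → Category 3 (10-12).
Level 3 falls in the 1-7 band.
Grid: Level 1-7 × Category 3 = 48-88 weeks.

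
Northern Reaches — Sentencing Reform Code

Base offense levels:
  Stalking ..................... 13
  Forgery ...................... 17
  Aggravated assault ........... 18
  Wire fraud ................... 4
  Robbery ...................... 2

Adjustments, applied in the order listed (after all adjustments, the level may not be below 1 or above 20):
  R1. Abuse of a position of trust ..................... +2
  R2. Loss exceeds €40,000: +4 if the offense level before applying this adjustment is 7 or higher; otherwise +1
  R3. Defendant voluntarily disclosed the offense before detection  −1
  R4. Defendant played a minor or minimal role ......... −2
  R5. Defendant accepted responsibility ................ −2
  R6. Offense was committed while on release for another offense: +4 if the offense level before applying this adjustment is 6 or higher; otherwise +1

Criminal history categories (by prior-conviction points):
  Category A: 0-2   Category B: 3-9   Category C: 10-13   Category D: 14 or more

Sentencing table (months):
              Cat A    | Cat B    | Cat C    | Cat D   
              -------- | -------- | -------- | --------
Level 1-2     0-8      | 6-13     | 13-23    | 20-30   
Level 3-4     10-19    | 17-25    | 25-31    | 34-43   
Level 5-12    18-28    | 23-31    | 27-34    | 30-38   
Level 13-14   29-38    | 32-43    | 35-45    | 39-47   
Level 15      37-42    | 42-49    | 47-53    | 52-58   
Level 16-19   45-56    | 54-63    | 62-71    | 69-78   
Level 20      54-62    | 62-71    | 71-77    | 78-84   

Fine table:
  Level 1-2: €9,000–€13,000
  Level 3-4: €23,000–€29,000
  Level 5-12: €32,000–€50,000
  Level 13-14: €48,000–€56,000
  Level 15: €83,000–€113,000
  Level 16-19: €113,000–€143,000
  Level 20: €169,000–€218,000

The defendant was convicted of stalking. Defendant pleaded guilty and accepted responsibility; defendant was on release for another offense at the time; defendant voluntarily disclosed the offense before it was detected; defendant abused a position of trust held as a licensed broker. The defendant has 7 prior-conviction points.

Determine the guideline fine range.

€113,000–€143,000

Base offense level for stalking: 13.
R1 applies: 13 + 2 = 15.
R2 does not apply.
R3 applies: 15 − 1 = 14.
R4 does not apply.
R5 applies: 14 − 2 = 12.
R6 applies (level before this adjustment is 12 ≥ 6, so +4): 12 + 4 = 16.
Final offense level: 16.
Level 16 falls in the 16-19 band.
Fine table: Level 16-19 → €113,000–€143,000.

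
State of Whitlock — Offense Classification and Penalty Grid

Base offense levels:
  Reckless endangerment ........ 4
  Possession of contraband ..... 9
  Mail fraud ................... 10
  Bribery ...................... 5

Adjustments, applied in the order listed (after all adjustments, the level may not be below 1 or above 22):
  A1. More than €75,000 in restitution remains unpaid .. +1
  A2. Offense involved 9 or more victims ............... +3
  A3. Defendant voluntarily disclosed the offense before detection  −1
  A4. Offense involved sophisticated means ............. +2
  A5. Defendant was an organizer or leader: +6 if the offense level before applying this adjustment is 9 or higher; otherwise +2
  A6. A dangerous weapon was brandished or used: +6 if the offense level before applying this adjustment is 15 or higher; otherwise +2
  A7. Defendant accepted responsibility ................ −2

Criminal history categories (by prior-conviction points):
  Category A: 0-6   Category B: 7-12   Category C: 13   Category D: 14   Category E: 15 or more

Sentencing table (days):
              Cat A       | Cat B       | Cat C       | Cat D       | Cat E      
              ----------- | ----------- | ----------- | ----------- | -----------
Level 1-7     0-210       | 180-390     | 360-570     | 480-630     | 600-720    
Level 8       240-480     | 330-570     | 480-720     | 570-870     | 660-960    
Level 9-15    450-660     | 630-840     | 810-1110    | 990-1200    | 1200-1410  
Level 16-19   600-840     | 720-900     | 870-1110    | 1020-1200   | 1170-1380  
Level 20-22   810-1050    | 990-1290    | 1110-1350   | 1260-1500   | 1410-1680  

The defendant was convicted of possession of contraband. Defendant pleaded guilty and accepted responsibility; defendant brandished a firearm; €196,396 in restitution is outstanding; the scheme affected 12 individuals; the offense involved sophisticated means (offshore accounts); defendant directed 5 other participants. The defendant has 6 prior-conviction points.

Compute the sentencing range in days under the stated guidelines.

810-1050 days

Base offense level for possession of contraband: 9.
A1 applies: 9 + 1 = 10.
A2 applies: 10 + 3 = 13.
A4 applies: 13 + 2 = 15.
A5 applies (level before this adjustment is 15 ≥ 9, so +6): 15 + 6 = 21.
A6 applies (level before this adjustment is 21 ≥ 15, so +6): 21 + 6 = 27.
A7 applies: 27 − 2 = 25.
Level 25 exceeds the maximum of 22; capped at 22.
Final offense level: 22.
Criminal history: 6 prior points → Category A (0-6).
Level 22 falls in the 20-22 band.
Grid: Level 20-22 × Category A = 810-1050 days.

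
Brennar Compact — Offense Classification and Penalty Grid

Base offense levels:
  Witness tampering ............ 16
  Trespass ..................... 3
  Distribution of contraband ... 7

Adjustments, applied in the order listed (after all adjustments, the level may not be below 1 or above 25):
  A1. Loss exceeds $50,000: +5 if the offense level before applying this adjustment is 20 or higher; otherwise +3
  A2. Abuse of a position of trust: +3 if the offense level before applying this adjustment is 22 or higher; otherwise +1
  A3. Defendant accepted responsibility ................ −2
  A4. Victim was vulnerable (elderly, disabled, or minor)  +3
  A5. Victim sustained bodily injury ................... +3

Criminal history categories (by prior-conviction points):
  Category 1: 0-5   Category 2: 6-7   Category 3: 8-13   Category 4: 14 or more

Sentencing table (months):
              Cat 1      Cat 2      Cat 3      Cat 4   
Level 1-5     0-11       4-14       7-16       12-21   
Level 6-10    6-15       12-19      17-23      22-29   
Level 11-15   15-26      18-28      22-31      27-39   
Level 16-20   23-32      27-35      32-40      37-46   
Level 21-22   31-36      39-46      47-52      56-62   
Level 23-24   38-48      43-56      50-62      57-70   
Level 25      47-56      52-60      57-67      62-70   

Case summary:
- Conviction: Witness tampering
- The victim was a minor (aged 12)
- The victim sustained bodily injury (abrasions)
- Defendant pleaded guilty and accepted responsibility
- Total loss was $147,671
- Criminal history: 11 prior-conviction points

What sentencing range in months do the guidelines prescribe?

Base offense level for witness tampering: 16.
A1 applies (level before this adjustment is 16 < 20, so +3): 16 + 3 = 19.
A3 applies: 19 − 2 = 17.
A4 applies: 17 + 3 = 20.
A5 applies: 20 + 3 = 23.
Final offense level: 23.
Criminal history: 11 prior points → Category 3 (8-13).
Level 23 falls in the 23-24 band.
Grid: Level 23-24 × Category 3 = 50-62 months.

50-62 months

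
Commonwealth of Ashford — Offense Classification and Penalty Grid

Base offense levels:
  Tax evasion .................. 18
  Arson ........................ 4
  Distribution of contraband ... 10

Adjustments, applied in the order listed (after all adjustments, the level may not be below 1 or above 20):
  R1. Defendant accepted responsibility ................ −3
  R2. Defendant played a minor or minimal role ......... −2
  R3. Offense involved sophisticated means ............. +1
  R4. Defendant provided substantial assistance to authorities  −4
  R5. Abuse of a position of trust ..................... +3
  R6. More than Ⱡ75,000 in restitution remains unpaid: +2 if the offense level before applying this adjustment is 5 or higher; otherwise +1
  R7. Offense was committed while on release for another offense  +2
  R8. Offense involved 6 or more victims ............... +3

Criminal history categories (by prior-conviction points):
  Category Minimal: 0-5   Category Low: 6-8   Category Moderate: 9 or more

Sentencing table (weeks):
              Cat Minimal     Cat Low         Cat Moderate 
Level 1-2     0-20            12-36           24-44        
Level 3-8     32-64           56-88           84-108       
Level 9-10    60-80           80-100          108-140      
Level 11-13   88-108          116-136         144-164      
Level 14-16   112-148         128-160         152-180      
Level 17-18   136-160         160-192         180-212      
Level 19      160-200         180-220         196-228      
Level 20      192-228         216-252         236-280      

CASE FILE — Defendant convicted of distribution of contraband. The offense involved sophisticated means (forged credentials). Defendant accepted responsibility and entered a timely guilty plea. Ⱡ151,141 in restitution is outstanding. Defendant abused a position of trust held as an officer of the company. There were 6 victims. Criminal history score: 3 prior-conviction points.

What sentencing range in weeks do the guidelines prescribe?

112-148 weeks

Base offense level for distribution of contraband: 10.
R1 applies: 10 − 3 = 7.
R3 applies: 7 + 1 = 8.
R5 applies: 8 + 3 = 11.
R6 applies (level before this adjustment is 11 ≥ 5, so +2): 11 + 2 = 13.
R7 does not apply.
R8 applies: 13 + 3 = 16.
Final offense level: 16.
Criminal history: 3 prior points → Category Minimal (0-5).
Level 16 falls in the 14-16 band.
Grid: Level 14-16 × Category Minimal = 112-148 weeks.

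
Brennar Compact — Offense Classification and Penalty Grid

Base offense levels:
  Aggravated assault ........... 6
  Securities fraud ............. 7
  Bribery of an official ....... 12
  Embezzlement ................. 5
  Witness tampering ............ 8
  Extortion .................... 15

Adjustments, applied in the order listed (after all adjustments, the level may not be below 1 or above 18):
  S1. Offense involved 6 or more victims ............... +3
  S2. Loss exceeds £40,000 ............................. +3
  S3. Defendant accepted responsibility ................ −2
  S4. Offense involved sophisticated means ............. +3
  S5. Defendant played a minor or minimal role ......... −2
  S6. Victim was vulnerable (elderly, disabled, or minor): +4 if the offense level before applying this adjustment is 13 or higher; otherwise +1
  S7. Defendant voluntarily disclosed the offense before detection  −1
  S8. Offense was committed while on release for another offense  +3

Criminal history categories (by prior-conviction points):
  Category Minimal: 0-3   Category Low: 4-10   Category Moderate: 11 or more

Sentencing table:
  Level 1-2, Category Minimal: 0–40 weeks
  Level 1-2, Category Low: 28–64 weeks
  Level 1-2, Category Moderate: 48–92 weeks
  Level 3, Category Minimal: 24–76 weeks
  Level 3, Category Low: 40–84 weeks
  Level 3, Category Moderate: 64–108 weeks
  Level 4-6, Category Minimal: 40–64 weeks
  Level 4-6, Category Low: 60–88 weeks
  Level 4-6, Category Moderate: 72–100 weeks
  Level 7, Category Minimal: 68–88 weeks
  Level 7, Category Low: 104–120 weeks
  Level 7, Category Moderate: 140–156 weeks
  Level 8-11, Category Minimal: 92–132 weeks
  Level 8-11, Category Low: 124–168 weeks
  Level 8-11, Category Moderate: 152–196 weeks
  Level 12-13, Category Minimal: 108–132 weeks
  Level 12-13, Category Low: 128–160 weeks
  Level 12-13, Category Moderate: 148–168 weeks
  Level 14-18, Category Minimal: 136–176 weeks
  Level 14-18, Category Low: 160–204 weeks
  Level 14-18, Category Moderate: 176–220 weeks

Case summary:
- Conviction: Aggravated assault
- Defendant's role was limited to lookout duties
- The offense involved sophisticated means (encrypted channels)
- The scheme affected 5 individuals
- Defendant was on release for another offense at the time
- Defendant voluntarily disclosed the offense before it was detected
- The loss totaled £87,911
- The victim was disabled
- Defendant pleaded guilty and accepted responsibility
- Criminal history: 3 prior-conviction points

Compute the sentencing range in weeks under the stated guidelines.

92-132 weeks

Base offense level for aggravated assault: 6.
S1 does not apply.
S2 applies: 6 + 3 = 9.
S3 applies: 9 − 2 = 7.
S4 applies: 7 + 3 = 10.
S5 applies: 10 − 2 = 8.
S6 applies (level before this adjustment is 8 < 13, so +1): 8 + 1 = 9.
S7 applies: 9 − 1 = 8.
S8 applies: 8 + 3 = 11.
Final offense level: 11.
Criminal history: 3 prior points → Category Minimal (0-3).
Level 11 falls in the 8-11 band.
Grid: Level 8-11 × Category Minimal = 92-132 weeks.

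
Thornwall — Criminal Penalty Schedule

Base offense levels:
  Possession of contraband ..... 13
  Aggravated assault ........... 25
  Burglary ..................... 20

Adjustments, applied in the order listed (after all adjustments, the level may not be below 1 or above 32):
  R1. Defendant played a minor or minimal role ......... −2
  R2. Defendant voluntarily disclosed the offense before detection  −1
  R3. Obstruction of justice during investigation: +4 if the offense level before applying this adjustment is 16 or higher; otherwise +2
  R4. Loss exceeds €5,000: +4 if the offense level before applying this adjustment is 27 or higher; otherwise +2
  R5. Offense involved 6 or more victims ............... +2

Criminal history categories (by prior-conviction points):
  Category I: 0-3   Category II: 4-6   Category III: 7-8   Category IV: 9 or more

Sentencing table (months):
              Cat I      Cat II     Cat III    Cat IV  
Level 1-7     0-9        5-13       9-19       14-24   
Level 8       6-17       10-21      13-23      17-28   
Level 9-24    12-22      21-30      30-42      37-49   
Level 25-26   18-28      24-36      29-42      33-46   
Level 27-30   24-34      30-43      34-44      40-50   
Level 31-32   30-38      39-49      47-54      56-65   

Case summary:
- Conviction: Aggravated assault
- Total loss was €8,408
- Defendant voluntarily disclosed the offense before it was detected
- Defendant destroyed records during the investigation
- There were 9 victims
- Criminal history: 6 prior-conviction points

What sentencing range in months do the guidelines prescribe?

39-49 months

Base offense level for aggravated assault: 25.
R2 applies: 25 − 1 = 24.
R3 applies (level before this adjustment is 24 ≥ 16, so +4): 24 + 4 = 28.
R4 applies (level before this adjustment is 28 ≥ 27, so +4): 28 + 4 = 32.
R5 applies: 32 + 2 = 34.
Level 34 exceeds the maximum of 32; capped at 32.
Final offense level: 32.
Criminal history: 6 prior points → Category II (4-6).
Level 32 falls in the 31-32 band.
Grid: Level 31-32 × Category II = 39-49 months.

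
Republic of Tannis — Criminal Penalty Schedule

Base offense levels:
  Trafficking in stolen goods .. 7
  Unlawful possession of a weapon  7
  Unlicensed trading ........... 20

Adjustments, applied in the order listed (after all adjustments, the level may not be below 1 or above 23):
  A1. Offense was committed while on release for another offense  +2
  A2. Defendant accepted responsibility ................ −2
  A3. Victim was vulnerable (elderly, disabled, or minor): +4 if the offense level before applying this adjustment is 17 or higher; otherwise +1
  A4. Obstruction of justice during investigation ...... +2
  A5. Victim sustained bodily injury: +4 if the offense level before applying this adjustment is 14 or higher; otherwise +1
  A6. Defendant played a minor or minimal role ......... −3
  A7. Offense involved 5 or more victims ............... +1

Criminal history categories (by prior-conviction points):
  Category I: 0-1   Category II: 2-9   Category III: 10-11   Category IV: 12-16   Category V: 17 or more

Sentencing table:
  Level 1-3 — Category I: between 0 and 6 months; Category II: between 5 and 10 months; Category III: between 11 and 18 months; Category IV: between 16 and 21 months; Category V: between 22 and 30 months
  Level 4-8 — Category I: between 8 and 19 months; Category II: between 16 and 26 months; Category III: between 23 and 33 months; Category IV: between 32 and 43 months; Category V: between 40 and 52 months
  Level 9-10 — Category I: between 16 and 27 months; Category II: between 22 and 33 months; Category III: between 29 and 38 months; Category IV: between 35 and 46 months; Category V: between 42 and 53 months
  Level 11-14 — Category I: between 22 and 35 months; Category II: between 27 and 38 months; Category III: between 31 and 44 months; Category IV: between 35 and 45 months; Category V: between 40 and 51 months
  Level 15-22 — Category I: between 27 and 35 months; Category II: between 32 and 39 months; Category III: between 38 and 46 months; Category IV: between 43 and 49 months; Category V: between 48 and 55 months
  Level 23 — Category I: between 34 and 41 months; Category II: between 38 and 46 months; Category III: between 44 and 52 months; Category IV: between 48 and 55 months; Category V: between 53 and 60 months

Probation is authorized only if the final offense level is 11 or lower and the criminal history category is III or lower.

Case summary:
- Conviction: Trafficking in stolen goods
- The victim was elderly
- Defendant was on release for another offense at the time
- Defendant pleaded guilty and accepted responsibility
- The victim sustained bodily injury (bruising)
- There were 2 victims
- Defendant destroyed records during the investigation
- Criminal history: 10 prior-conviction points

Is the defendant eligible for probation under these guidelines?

Base offense level for trafficking in stolen goods: 7.
A1 applies: 7 + 2 = 9.
A2 applies: 9 − 2 = 7.
A3 applies (level before this adjustment is 7 < 17, so +1): 7 + 1 = 8.
A4 applies: 8 + 2 = 10.
A5 applies (level before this adjustment is 10 < 14, so +1): 10 + 1 = 11.
A6 does not apply.
A7 does not apply.
Final offense level: 11.
Criminal history: 10 prior points → Category III (10-11).
Level 11 falls in the 11-14 band.
Grid: Level 11-14 × Category III = 31-44 months.
Probation check: level 11 ≤ 11 and category III ≤ III → eligible.

Yes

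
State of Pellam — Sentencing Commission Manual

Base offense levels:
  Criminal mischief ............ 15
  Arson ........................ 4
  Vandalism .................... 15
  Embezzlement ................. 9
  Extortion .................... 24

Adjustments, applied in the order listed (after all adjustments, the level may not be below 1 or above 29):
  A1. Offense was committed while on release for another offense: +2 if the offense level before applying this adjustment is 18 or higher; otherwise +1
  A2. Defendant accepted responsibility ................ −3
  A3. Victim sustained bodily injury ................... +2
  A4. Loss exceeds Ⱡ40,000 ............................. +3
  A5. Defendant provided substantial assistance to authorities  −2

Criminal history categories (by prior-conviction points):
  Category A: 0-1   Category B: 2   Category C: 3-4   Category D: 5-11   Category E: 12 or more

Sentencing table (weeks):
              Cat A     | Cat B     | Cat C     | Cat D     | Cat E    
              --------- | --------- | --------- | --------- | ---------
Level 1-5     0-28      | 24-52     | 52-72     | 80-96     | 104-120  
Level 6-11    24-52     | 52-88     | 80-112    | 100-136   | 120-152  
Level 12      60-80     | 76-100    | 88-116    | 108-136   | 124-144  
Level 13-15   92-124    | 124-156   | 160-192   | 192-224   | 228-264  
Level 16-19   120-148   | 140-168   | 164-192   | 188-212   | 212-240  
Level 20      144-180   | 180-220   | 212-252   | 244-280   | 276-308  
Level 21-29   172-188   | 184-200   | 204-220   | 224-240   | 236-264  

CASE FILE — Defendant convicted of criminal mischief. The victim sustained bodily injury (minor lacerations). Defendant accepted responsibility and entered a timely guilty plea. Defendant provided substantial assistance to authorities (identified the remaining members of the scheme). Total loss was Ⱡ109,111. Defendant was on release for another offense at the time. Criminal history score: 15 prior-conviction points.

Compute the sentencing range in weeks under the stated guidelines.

212-240 weeks

Base offense level for criminal mischief: 15.
A1 applies (level before this adjustment is 15 < 18, so +1): 15 + 1 = 16.
A2 applies: 16 − 3 = 13.
A3 applies: 13 + 2 = 15.
A4 applies: 15 + 3 = 18.
A5 applies: 18 − 2 = 16.
Final offense level: 16.
Criminal history: 15 prior points → Category E (12+).
Level 16 falls in the 16-19 band.
Grid: Level 16-19 × Category E = 212-240 weeks.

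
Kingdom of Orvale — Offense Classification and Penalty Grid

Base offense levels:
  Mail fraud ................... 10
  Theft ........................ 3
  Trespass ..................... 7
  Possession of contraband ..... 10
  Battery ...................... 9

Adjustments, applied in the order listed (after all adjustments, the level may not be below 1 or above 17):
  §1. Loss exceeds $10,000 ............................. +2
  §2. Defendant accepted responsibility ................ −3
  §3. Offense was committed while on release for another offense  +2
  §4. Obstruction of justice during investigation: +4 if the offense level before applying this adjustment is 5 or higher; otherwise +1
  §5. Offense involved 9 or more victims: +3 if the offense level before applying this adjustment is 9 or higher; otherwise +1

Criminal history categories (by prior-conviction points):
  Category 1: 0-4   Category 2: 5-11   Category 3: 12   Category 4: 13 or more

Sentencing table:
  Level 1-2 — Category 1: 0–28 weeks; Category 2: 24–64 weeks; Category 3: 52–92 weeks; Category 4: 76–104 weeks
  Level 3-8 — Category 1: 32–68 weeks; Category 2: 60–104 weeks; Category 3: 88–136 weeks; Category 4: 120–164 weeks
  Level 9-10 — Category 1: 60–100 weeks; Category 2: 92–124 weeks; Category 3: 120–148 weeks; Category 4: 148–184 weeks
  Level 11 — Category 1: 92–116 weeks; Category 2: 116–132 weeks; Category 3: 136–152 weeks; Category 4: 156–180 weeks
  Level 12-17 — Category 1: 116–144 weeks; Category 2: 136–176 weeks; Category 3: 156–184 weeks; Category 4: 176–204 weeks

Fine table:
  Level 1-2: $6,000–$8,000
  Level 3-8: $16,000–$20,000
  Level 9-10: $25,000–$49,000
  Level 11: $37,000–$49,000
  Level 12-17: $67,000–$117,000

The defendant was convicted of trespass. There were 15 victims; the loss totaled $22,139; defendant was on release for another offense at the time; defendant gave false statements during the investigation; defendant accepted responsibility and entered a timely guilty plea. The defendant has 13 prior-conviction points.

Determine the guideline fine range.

Base offense level for trespass: 7.
§1 applies: 7 + 2 = 9.
§2 applies: 9 − 3 = 6.
§3 applies: 6 + 2 = 8.
§4 applies (level before this adjustment is 8 ≥ 5, so +4): 8 + 4 = 12.
§5 applies (level before this adjustment is 12 ≥ 9, so +3): 12 + 3 = 15.
Final offense level: 15.
Level 15 falls in the 12-17 band.
Fine table: Level 12-17 → $67,000–$117,000.

$67,000–$117,000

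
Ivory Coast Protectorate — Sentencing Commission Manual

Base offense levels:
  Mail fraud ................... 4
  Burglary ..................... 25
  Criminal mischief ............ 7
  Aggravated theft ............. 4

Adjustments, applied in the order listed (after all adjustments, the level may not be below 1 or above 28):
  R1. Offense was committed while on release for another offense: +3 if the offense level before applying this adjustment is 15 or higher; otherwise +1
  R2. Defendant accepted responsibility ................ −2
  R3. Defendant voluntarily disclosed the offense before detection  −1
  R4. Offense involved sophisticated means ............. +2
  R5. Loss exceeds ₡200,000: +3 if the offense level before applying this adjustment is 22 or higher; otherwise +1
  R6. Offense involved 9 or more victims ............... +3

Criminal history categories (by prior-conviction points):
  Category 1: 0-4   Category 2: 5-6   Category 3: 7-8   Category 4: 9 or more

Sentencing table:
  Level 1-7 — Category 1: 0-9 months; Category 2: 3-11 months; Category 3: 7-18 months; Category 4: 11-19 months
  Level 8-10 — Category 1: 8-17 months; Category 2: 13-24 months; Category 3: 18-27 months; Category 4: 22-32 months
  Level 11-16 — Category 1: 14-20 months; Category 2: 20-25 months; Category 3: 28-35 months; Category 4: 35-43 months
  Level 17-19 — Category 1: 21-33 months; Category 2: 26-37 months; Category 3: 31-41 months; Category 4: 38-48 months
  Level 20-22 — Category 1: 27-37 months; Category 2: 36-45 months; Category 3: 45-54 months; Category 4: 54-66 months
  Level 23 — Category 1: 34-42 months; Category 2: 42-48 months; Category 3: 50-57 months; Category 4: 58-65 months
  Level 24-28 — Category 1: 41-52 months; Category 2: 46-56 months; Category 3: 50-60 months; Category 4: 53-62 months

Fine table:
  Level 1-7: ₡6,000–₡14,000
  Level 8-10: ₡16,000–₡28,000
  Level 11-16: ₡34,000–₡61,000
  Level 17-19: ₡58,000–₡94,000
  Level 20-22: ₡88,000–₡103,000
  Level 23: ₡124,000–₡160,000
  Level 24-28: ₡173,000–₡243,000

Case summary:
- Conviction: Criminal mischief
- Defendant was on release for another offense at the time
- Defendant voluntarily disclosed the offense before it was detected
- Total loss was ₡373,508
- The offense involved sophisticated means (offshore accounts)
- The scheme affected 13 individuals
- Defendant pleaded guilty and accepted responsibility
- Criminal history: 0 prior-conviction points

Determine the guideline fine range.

₡34,000–₡61,000

Base offense level for criminal mischief: 7.
R1 applies (level before this adjustment is 7 < 15, so +1): 7 + 1 = 8.
R2 applies: 8 − 2 = 6.
R3 applies: 6 − 1 = 5.
R4 applies: 5 + 2 = 7.
R5 applies (level before this adjustment is 7 < 22, so +1): 7 + 1 = 8.
R6 applies: 8 + 3 = 11.
Final offense level: 11.
Level 11 falls in the 11-16 band.
Fine table: Level 11-16 → ₡34,000–₡61,000.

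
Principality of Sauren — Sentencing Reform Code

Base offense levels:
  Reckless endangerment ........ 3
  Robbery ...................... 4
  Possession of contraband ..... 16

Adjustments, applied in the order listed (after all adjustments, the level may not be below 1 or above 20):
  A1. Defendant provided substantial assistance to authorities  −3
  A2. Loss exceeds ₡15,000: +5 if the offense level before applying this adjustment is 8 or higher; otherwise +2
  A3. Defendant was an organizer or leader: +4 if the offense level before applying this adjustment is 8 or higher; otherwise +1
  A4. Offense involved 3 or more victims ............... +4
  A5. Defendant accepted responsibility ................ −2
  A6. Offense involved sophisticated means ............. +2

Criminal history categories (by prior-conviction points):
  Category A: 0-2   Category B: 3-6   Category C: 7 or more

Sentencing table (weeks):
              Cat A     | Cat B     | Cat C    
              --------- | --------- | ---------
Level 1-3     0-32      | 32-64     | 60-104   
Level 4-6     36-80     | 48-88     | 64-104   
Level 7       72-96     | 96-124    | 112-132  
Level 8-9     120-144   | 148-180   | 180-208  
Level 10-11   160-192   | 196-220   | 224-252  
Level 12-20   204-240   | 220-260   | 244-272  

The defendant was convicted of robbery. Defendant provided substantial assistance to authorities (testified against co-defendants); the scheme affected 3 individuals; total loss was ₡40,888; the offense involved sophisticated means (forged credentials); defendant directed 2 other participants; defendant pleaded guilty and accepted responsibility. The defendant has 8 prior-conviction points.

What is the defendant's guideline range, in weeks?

180-208 weeks

Base offense level for robbery: 4.
A1 applies: 4 − 3 = 1.
A2 applies (level before this adjustment is 1 < 8, so +2): 1 + 2 = 3.
A3 applies (level before this adjustment is 3 < 8, so +1): 3 + 1 = 4.
A4 applies: 4 + 4 = 8.
A5 applies: 8 − 2 = 6.
A6 applies: 6 + 2 = 8.
Final offense level: 8.
Criminal history: 8 prior points → Category C (7+).
Level 8 falls in the 8-9 band.
Grid: Level 8-9 × Category C = 180-208 weeks.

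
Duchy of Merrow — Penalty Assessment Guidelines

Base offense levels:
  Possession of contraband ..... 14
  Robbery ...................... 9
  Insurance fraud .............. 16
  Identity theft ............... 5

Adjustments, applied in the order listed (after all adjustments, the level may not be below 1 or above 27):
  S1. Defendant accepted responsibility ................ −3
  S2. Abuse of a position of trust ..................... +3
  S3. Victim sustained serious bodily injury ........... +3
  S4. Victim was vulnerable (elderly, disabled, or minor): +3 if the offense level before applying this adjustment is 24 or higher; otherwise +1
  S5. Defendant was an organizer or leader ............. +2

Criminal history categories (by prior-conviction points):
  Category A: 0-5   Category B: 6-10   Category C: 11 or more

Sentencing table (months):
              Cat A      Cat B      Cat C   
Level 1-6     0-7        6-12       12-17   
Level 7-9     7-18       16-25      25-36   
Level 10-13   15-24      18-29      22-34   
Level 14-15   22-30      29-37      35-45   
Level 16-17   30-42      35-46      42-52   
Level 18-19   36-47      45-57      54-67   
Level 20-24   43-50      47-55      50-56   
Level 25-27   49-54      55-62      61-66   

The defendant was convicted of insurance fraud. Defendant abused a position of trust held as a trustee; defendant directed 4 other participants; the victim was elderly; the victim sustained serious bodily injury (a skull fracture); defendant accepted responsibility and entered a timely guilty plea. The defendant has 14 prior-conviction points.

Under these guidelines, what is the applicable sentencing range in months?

50-56 months

Base offense level for insurance fraud: 16.
S1 applies: 16 − 3 = 13.
S2 applies: 13 + 3 = 16.
S3 applies: 16 + 3 = 19.
S4 applies (level before this adjustment is 19 < 24, so +1): 19 + 1 = 20.
S5 applies: 20 + 2 = 22.
Final offense level: 22.
Criminal history: 14 prior points → Category C (11+).
Level 22 falls in the 20-24 band.
Grid: Level 20-24 × Category C = 50-56 months.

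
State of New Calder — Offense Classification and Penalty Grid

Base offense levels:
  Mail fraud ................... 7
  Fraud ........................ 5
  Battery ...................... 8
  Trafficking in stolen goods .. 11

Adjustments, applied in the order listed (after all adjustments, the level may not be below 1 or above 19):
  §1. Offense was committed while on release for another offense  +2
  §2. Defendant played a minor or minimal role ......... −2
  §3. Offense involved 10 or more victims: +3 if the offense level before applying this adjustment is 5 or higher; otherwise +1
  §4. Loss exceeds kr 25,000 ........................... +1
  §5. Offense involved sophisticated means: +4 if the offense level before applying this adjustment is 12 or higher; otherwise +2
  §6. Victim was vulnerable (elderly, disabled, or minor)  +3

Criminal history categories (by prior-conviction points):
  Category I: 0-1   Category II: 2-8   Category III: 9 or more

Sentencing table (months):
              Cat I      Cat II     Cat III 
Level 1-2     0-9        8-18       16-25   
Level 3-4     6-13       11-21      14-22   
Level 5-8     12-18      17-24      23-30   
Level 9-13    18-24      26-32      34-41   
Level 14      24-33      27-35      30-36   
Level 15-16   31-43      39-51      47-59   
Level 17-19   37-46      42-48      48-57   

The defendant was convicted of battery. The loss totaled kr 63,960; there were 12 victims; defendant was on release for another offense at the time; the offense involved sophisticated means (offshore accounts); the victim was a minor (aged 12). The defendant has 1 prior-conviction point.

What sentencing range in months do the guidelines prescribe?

37-46 months

Base offense level for battery: 8.
§1 applies: 8 + 2 = 10.
§2 does not apply.
§3 applies (level before this adjustment is 10 ≥ 5, so +3): 10 + 3 = 13.
§4 applies: 13 + 1 = 14.
§5 applies (level before this adjustment is 14 ≥ 12, so +4): 14 + 4 = 18.
§6 applies: 18 + 3 = 21.
Level 21 exceeds the maximum of 19; capped at 19.
Final offense level: 19.
Criminal history: 1 prior point → Category I (0-1).
Level 19 falls in the 17-19 band.
Grid: Level 17-19 × Category I = 37-46 months.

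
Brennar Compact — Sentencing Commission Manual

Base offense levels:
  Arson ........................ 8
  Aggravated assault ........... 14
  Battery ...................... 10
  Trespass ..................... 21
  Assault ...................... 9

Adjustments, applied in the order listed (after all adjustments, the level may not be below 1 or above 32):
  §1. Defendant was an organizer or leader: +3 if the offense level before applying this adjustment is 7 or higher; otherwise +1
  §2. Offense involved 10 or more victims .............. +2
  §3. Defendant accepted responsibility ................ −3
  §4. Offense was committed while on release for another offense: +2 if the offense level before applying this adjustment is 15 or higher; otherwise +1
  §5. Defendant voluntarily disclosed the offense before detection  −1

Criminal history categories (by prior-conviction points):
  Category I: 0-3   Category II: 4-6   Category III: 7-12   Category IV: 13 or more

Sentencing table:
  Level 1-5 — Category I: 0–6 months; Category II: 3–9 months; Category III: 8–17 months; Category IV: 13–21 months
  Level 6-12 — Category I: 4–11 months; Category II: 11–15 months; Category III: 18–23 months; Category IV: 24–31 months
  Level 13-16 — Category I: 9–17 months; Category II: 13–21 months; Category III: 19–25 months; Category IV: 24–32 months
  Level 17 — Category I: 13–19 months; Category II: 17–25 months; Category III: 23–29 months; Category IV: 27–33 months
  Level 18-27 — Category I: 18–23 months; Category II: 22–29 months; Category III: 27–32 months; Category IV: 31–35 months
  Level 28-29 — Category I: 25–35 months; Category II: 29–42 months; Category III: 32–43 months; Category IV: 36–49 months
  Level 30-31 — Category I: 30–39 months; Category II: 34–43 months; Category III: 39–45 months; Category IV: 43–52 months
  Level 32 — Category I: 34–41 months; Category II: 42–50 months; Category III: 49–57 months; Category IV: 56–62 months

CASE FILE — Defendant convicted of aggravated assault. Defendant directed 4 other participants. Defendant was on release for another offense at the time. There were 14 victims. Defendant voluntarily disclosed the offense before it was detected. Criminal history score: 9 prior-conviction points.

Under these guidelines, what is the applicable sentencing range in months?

27-32 months

Base offense level for aggravated assault: 14.
§1 applies (level before this adjustment is 14 ≥ 7, so +3): 14 + 3 = 17.
§2 applies: 17 + 2 = 19.
§3 does not apply.
§4 applies (level before this adjustment is 19 ≥ 15, so +2): 19 + 2 = 21.
§5 applies: 21 − 1 = 20.
Final offense level: 20.
Criminal history: 9 prior points → Category III (7-12).
Level 20 falls in the 18-27 band.
Grid: Level 18-27 × Category III = 27-32 months.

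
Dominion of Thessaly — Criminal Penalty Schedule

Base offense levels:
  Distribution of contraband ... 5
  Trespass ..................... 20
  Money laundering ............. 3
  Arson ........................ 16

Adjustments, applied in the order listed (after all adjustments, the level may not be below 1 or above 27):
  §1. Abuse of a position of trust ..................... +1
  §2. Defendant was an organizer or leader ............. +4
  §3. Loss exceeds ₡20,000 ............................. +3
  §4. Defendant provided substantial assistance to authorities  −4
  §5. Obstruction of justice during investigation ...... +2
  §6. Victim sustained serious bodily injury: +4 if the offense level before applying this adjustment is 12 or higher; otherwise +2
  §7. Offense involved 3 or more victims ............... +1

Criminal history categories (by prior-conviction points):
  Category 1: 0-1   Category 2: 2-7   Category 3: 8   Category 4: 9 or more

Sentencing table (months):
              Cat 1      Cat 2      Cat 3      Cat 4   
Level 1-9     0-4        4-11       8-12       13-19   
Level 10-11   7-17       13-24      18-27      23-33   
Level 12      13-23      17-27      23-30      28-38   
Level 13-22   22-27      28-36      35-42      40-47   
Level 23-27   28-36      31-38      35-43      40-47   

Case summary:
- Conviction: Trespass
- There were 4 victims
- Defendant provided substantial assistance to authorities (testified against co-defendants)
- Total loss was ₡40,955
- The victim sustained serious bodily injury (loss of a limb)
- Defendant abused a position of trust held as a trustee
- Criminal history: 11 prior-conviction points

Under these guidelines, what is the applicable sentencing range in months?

40-47 months

Base offense level for trespass: 20.
§1 applies: 20 + 1 = 21.
§3 applies: 21 + 3 = 24.
§4 applies: 24 − 4 = 20.
§6 applies (level before this adjustment is 20 ≥ 12, so +4): 20 + 4 = 24.
§7 applies: 24 + 1 = 25.
Final offense level: 25.
Criminal history: 11 prior points → Category 4 (9+).
Level 25 falls in the 23-27 band.
Grid: Level 23-27 × Category 4 = 40-47 months.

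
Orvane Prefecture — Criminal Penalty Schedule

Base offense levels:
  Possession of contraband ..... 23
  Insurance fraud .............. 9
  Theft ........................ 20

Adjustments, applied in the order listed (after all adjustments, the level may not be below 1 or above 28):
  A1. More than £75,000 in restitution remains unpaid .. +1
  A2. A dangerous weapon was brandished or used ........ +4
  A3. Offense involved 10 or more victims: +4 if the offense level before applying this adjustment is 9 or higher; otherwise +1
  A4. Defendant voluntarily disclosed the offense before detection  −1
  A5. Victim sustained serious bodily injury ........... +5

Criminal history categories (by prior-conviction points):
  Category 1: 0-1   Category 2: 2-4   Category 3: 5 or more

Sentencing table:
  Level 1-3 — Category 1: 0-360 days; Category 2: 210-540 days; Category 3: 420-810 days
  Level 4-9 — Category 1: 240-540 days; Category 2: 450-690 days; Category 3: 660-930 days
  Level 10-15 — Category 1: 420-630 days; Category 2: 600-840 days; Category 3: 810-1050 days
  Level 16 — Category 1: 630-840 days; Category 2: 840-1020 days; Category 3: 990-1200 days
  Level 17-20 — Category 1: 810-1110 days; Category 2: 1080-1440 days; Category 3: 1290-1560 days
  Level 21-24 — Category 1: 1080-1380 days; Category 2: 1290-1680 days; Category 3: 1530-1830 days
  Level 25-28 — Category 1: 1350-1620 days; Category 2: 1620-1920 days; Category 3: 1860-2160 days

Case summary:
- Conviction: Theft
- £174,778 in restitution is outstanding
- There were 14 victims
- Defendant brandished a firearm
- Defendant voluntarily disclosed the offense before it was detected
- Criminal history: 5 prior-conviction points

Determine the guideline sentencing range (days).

Base offense level for theft: 20.
A1 applies: 20 + 1 = 21.
A2 applies: 21 + 4 = 25.
A3 applies (level before this adjustment is 25 ≥ 9, so +4): 25 + 4 = 29.
A4 applies: 29 − 1 = 28.
Final offense level: 28.
Criminal history: 5 prior points → Category 3 (5+).
Level 28 falls in the 25-28 band.
Grid: Level 25-28 × Category 3 = 1860-2160 days.

1860-2160 days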